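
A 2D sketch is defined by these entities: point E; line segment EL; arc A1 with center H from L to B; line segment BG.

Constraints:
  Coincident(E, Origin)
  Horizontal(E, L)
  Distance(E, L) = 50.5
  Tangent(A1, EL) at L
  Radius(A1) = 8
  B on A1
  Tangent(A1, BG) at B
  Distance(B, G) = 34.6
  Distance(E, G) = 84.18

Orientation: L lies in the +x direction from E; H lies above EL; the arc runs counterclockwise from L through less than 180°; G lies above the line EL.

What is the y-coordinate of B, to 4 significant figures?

2.844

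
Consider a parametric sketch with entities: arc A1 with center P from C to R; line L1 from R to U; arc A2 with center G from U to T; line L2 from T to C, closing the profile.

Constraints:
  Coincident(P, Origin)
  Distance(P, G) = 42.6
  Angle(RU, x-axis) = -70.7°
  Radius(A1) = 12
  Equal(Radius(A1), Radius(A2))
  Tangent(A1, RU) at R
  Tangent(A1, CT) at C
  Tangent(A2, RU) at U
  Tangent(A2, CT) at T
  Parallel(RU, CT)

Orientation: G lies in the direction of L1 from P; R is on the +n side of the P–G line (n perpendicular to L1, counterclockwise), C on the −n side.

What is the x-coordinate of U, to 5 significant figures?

25.406

Tangency of A1 to both parallel lines with radius 12.0 puts R and C at P ± 12.0·n: R = (11.326, 3.9662), C = (-11.326, -3.9662). Equal radii place U and T the same way about G: U = G + 12.0·n = (25.406, -36.240), T = G − 12.0·n = (2.7543, -44.172). So U.x = 25.406.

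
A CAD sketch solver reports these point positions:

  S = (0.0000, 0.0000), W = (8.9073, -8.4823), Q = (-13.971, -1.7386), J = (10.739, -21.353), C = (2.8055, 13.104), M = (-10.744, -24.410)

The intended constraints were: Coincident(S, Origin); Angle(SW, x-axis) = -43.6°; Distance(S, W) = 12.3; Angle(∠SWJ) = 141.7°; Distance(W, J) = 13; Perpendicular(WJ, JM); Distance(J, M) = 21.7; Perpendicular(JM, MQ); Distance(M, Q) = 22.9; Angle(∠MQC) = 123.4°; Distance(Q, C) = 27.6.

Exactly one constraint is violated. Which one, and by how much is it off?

Distance(Q, C) = 27.6 — off by 5.20.

S = (0.00, 0.00) ✓; SW at -43.60° ✓; |SW| = 12.30 ✓; ∠SWJ = 141.7° ✓; |WJ| = 13.00 ✓; ∠(WJ, JM) = 90.00° ✓; |JM| = 21.70 ✓; ∠(JM, MQ) = 90.00° ✓; |MQ| = 22.90 ✓; ∠MQC = 123.4° ✓; |QC| = 22.40 ✗.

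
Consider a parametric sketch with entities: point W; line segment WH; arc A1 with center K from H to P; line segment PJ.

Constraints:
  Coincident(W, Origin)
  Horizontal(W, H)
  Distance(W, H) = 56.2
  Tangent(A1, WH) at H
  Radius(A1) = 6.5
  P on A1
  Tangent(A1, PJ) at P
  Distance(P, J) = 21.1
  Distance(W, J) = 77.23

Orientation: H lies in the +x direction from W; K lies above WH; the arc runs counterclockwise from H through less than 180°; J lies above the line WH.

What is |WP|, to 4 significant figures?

61.07

W is at the origin; W and H share the same y with |WH| = 56.2 and H on the +x side, so H = (56.20, 0.000). Since A1 is tangent to WH there, KH ⟂ WH, so K = H + (0, 6.5) = (56.20, 6.500). Since KP ⟂ PJ (tangency), |KJ| = √(6.5² + 21.1²) = 22.08 regardless of where P sits on A1. So J lies on both circle(W, 77.23) and circle(K, 22.08); the above-WH intersection is J = (75.14, 17.85). P is the foot of the tangent from J: P = (61.03, 2.155).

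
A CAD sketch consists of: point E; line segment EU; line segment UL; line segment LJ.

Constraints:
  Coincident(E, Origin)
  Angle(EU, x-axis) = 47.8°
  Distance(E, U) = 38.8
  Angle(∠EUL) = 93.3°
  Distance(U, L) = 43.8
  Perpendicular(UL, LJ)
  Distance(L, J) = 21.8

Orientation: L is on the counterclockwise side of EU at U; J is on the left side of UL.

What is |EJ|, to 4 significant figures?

49.05

E is at the origin; EU runs at 47.8° with length 38.8, so U = 38.8·(cos 47.8°, sin 47.8°) = (26.06, 28.74). ∠EUL = 93.3°, so UL runs at 47.8° + (180° − 93.3°) = 134.5° from the x-axis; with |UL| = 43.8, L = U + 43.8·(cos 134.5°, sin 134.5°) = (-4.637, 59.98). UL is perpendicular to LJ; with |LJ| = 21.8 on the left of UL, J = L + 21.8·(-0.7133, -0.7009) = (-20.19, 44.70). Then |EJ| = |J − E| = 49.05.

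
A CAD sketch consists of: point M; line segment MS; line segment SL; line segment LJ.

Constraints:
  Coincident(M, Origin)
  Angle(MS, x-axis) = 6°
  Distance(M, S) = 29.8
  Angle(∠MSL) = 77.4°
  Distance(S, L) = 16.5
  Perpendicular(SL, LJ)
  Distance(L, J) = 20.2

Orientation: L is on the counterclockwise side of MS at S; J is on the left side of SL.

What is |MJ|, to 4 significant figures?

13.37

M is at the origin; MS runs at 6.0° with length 29.8, so S = 29.8·(cos 6.0°, sin 6.0°) = (29.64, 3.115). ∠MSL = 77.4°, so SL runs at 6.0° + (180° − 77.4°) = 108.6° from the x-axis; with |SL| = 16.5, L = S + 16.5·(cos 108.6°, sin 108.6°) = (24.37, 18.75). SL is perpendicular to LJ; with |LJ| = 20.2 on the left of SL, J = L + 20.2·(-0.9478, -0.3190) = (5.229, 12.31). Then |MJ| = |J − M| = 13.37.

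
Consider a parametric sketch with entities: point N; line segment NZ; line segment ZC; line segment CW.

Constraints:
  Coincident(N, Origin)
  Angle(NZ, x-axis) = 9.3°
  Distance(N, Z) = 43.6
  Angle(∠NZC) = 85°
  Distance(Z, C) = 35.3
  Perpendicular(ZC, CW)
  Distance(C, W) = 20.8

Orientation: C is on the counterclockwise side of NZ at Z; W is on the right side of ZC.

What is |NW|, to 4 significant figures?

71.54

N is at the origin; NZ runs at 9.3° with length 43.6, so Z = 43.6·(cos 9.3°, sin 9.3°) = (43.03, 7.046). ∠NZC = 85.0°, so ZC runs at 9.3° + (180° − 85.0°) = 104.3° from the x-axis; with |ZC| = 35.3, C = Z + 35.3·(cos 104.3°, sin 104.3°) = (34.31, 41.25). ZC ⟂ CW; with |CW| = 20.8 on the right of ZC, W = C + 20.8·(0.9690, 0.2470) = (54.46, 46.39). Then |NW| = |W − N| = 71.54.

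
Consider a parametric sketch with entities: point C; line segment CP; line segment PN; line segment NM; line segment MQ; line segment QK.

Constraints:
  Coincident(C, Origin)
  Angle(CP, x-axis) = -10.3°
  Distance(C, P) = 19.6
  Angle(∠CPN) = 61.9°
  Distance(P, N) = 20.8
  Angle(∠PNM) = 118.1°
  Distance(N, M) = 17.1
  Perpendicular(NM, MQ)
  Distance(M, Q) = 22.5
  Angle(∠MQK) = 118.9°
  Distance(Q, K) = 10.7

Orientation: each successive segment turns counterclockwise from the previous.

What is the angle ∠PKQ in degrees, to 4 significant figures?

123.1°

NM ⟂ MQ, so MQ runs at -100.3°; with |MQ| = 22.5, Q = (-7.922, -2.780). ∠MQK = 118.9° gives QK at -39.20° from the x-axis; with |QK| = 10.7, K = (0.3701, -9.543). Then cos ∠PKQ = KP·KQ / (|KP||KQ|), giving 123.1°.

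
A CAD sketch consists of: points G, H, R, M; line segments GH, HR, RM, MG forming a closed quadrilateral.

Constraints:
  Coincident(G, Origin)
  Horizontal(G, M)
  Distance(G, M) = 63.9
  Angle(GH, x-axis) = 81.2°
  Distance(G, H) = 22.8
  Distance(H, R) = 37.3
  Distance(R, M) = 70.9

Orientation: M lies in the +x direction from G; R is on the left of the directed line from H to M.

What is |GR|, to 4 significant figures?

59.41

G is at the origin; GM is horizontal with |GM| = 63.9 and M in +x, so M = (63.9, 0). GH runs at 81.2° with |GH| = 22.8, so H = (3.488, 22.53). R is determined by |HR| = 37.3 and |RM| = 70.9 together: it lies at the intersection of circle(H, 37.3) and circle(M, 70.9). With |HM| = 64.48, the foot of the radical line on HM is 4.046 from H and the perpendicular offset is √(37.3² − 4.046²) = 37.08. Taking the left-of-HM solution: R = (20.24, 55.86).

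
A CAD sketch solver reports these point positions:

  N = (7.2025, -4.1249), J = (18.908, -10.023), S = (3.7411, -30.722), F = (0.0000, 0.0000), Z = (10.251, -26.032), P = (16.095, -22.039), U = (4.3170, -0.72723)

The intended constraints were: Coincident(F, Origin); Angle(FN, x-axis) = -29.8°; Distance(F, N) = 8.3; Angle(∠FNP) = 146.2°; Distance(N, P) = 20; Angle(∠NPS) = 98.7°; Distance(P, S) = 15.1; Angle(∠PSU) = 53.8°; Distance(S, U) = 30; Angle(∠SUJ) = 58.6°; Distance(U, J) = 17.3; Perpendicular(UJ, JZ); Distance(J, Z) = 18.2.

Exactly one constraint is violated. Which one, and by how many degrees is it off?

Perpendicular(UJ, JZ) — off by 4.10°.

F = (0.00, 0.00) ✓; FN at -29.80° ✓; |FN| = 8.300 ✓; ∠FNP = 146.2° ✓; |NP| = 20.00 ✓; ∠NPS = 98.70° ✓; |PS| = 15.10 ✓; ∠PSU = 53.80° ✓; |SU| = 30.00 ✓; ∠SUJ = 58.60° ✓; |UJ| = 17.30 ✓; ∠(UJ, JZ) = 85.90° ✗; |JZ| = 18.20 ✓.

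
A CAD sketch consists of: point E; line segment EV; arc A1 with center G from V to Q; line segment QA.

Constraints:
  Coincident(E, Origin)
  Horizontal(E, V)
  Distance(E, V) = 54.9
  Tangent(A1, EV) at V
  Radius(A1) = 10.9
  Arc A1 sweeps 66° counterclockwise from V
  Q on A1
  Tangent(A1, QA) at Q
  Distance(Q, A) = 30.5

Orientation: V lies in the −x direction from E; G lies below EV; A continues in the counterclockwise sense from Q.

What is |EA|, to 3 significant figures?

84.5

E is at the origin; E and V share the same y with |EV| = 54.9 and V on the −x side, so V = (-54.9, 0.00). The tangent condition forces GV to be normal to EV, so G = V + (0, -10.9) = (-54.9, -10.9). On A1, V sits at bearing 90° from G; a 66° counterclockwise sweep puts Q at bearing 156°, so Q = G + 10.9·(cos 156°, sin 156°) = (-64.9, -6.47). The tangent condition forces GQ to be normal to QA, so QA runs along (−sin 156°, cos 156°); with |QA| = 30.5, A = (-77.3, -34.3). Then |EA| = |A − E| = 84.5.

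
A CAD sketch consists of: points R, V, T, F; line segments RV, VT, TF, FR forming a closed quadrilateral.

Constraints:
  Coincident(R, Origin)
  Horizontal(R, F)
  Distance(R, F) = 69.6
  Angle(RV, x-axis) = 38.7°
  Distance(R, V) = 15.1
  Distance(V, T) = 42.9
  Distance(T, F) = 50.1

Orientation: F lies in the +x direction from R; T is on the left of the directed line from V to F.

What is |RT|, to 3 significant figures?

57.9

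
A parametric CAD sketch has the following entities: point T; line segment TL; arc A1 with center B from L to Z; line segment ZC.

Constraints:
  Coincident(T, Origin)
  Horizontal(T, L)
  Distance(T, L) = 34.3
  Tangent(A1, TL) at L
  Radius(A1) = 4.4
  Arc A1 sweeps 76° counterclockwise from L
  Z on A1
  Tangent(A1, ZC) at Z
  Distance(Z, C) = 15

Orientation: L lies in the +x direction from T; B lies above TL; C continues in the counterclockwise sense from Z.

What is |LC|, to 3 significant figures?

19.6

T is at the origin; TL is horizontal with |TL| = 34.3 and L on the +x side, so L = (34.3, 0.00). Tangency of A1 to TL means the radius BL is perpendicular to TL, so B = L + (0, 4.4) = (34.3, 4.40). On A1, L sits at bearing -90° from B; a 76° counterclockwise sweep puts Z at bearing -14°, so Z = B + 4.4·(cos -14°, sin -14°) = (38.6, 3.34). Tangency of A1 to ZC means the radius BZ is perpendicular to ZC, so ZC runs along (−sin -14°, cos -14°); with |ZC| = 15.0, C = (42.2, 17.9). Then |LC| = |C − L| = 19.6.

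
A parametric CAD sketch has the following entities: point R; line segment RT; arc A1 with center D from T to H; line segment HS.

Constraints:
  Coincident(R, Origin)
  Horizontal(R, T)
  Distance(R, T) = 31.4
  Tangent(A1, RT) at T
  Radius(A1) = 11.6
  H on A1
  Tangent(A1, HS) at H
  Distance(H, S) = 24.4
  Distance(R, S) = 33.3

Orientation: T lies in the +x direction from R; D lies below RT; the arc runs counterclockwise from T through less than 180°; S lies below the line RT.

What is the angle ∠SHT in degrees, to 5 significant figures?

144.53°

R is at the origin; RT is horizontal with |RT| = 31.4 and T on the +x side, so T = (31.400, 0.0000). Tangency of A1 to RT means the radius DT is perpendicular to RT, so D = T + (0, -11.6) = (31.400, -11.600). Since DH ⟂ HS (tangency), |DS| = √(11.6² + 24.4²) = 27.017 regardless of where H sits on A1. So S lies on both circle(R, 33.3) and circle(D, 27.017); the below-RT intersection is S = (12.471, -30.877). H is the foot of the tangent from S: H = (20.435, -7.8134).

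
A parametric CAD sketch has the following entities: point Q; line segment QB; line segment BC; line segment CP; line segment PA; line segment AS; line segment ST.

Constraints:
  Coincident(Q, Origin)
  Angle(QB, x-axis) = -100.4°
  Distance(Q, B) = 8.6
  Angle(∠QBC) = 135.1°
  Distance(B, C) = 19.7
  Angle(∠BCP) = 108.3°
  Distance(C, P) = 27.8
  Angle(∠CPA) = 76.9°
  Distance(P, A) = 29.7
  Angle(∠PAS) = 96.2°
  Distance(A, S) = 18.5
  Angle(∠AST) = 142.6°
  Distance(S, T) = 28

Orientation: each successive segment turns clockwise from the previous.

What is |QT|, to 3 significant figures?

24.4

Q is at the origin; QB runs at -100.4° with length 8.6, so B = (-1.55, -8.46). ∠QBC = 135.1° gives BC at -145° from the x-axis; with |BC| = 19.7, C = (-17.7, -19.7). ∠BCP = 108.3° gives CP at 143° from the x-axis; with |CP| = 27.8, P = (-40.0, -2.94). ∠CPA = 76.9° gives PA at 39.9° from the x-axis; with |PA| = 29.7, A = (-17.2, 16.1). ∠PAS = 96.2° gives AS at -43.9° from the x-axis; with |AS| = 18.5, S = (-3.84, 3.28). ∠AST = 142.6° gives ST at -81.3° from the x-axis; with |ST| = 28.0, T = (0.400, -24.4). Then |QT| = |T − Q| = 24.4.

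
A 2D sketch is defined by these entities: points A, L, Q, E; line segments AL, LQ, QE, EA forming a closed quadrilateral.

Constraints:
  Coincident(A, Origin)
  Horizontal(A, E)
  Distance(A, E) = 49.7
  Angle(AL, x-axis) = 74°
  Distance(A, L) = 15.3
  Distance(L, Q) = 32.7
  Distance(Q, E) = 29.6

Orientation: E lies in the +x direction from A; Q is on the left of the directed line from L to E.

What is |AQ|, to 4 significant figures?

43.43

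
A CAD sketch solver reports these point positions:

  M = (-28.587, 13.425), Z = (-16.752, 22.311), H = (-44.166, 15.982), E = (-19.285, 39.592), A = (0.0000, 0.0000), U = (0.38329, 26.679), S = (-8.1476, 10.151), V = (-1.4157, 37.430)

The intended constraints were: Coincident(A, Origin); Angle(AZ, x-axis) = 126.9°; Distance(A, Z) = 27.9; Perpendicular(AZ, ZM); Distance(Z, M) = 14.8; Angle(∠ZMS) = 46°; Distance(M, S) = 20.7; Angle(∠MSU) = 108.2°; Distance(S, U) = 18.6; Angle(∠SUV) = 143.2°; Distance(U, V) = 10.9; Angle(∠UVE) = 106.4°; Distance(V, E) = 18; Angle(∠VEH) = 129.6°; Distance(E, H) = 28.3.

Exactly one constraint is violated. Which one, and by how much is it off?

Distance(E, H) = 28.3 — off by 6.00.

A = (0.00, 0.00) ✓; AZ at 126.9° ✓; |AZ| = 27.90 ✓; ∠(AZ, ZM) = 90.00° ✓; |ZM| = 14.80 ✓; ∠ZMS = 46.00° ✓; |MS| = 20.70 ✓; ∠MSU = 108.2° ✓; |SU| = 18.60 ✓; ∠SUV = 143.2° ✓; |UV| = 10.90 ✓; ∠UVE = 106.4° ✓; |VE| = 18.00 ✓; ∠VEH = 129.6° ✓; |EH| = 34.30 ✗.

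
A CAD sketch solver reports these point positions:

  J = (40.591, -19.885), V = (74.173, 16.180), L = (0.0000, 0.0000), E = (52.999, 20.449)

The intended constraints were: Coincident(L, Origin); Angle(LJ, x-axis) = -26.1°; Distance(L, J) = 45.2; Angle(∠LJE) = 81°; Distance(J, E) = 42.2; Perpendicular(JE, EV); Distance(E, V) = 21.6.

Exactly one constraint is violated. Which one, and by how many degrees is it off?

Perpendicular(JE, EV) — off by 5.70°.

L = (0.00, 0.00) ✓; LJ at -26.10° ✓; |LJ| = 45.20 ✓; ∠LJE = 81.00° ✓; |JE| = 42.20 ✓; ∠(JE, EV) = 84.30° ✗; |EV| = 21.60 ✓.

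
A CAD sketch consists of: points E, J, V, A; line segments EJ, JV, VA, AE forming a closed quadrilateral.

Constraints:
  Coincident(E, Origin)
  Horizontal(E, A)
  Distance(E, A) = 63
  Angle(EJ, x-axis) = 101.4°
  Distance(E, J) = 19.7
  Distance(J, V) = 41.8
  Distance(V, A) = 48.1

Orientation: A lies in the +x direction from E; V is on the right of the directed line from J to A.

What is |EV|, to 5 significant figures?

24.213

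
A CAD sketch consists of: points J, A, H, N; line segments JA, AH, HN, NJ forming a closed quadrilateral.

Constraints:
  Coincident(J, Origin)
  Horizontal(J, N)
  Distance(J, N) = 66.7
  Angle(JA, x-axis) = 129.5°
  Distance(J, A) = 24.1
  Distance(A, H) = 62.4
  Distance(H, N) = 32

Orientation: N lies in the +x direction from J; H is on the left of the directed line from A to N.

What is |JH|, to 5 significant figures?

53.011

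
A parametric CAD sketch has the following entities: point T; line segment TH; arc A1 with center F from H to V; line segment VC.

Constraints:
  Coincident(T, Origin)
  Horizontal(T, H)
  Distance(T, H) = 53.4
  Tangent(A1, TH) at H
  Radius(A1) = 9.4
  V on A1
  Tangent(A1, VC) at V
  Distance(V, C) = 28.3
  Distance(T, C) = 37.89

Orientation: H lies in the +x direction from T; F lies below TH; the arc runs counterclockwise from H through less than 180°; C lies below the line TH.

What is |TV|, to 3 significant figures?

46.3

T is at the origin; TH is horizontal with |TH| = 53.4 and H on the +x side, so H = (53.4, 0.00). Since A1 is tangent to TH there, FH ⟂ TH, so F = H + (0, -9.4) = (53.4, -9.40). Since FV ⟂ VC (tangency), |FC| = √(9.4² + 28.3²) = 29.8 regardless of where V sits on A1. So C lies on both circle(T, 37.89) and circle(F, 29.8); the below-TH intersection is C = (28.2, -25.3). V is the foot of the tangent from C: V = (46.1, -3.44).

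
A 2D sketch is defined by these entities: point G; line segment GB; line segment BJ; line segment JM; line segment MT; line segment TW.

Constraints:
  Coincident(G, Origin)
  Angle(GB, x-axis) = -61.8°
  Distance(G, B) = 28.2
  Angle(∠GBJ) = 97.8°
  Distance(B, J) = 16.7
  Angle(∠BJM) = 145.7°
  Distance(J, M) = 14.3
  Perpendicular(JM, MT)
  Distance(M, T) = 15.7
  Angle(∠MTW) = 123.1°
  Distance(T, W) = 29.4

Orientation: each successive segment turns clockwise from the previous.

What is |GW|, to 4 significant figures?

9.564

The perpendicularity gives MT at right angles to JM, so MT runs at 91.70°; with |MT| = 15.7, T = (-14.94, -19.40). ∠MTW = 123.1° gives TW at 34.80° from the x-axis; with |TW| = 29.4, W = (9.198, -2.621). Then |GW| = |W − G| = 9.564.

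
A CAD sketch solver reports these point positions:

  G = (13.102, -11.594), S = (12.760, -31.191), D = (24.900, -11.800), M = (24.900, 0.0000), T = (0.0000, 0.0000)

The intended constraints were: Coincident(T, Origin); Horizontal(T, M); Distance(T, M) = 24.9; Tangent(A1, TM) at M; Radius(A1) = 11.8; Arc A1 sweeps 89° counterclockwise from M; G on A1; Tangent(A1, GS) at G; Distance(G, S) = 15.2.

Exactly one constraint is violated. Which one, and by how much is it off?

Distance(G, S) = 15.2 — off by 4.40.

T = (0.00, 0.00) ✓; T.y = 0.00, M.y = 0.00 ✓; |TM| = 24.90 ✓; ∠(DM, MT) = 90.00° ✓; |DM| = 11.80 ✓; bearing(D→G) − bearing(D→M) = 89.00° ✓; |DG| = 11.80 ✓; ∠(DG, GS) = 90.00° ✓; |GS| = 19.60 ✗.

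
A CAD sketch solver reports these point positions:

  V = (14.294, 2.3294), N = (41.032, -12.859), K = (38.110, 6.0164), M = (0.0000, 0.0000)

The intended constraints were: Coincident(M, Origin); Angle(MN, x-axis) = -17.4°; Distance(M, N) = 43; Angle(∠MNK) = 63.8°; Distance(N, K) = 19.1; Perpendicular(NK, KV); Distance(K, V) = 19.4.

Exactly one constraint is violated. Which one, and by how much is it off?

Distance(K, V) = 19.4 — off by 4.70.

M = (0.00, 0.00) ✓; MN at -17.40° ✓; |MN| = 43.00 ✓; ∠MNK = 63.80° ✓; |NK| = 19.10 ✓; ∠(NK, KV) = 90.00° ✓; |KV| = 24.10 ✗.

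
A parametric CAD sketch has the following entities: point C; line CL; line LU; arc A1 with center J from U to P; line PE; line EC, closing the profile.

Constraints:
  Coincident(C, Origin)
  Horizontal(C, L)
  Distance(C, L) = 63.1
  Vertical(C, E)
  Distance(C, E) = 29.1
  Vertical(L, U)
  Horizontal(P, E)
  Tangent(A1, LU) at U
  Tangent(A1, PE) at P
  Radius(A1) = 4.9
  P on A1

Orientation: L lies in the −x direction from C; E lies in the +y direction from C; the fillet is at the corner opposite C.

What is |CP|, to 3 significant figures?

65.1

The virtual corner opposite C is at (-63.1, 29.1). The tangent condition forces JU to be normal to LU and since A1 is tangent to PE there, JP ⟂ PE, with radius 4.9, so the center J sits 4.9 in from both sides at J = (-58.2, 24.2). That places the tangent points at U = (-63.1, 24.2) on LU and P = (-58.2, 29.1) on PE. Then |CP| = |P − C| = 65.1.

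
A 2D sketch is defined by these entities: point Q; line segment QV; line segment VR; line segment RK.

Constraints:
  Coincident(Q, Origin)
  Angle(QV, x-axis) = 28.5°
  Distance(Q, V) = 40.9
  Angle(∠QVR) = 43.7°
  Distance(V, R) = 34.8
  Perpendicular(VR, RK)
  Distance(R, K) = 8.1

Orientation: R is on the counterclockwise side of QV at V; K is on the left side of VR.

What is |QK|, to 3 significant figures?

20.8

∠QVR = 43.7°, so VR runs at 28.5° + (180° − 43.7°) = 165° from the x-axis; with |VR| = 34.8, R = V + 34.8·(cos 165°, sin 165°) = (2.36, 28.6). The perpendicularity gives RK at right angles to VR; with |RK| = 8.1 on the left of VR, K = R + 8.1·(-0.262, -0.965) = (0.237, 20.8). Then |QK| = |K − Q| = 20.8.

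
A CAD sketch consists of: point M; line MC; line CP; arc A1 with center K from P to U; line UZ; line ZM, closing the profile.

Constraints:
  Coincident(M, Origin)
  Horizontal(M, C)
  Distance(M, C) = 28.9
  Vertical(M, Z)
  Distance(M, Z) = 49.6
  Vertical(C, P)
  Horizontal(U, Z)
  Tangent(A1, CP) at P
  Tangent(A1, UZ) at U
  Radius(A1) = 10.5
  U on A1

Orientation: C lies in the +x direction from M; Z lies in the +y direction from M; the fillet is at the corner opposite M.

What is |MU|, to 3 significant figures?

52.9

M is at the origin; M and C share the same y with |MC| = 28.9 and C on the +x side, so C = (28.9, 0.00). M and Z share the same x with |MZ| = 49.6 and Z on the +y side, so Z = (0.00, 49.6). The virtual corner opposite M is at (28.9, 49.6). The tangent condition forces KP to be normal to CP and tangency of A1 to UZ means the radius KU is perpendicular to UZ, with radius 10.5, so the center K sits 10.5 in from both sides at K = (18.4, 39.1). That places the tangent points at P = (28.9, 39.1) on CP and U = (18.4, 49.6) on UZ. Then |MU| = |U − M| = 52.9.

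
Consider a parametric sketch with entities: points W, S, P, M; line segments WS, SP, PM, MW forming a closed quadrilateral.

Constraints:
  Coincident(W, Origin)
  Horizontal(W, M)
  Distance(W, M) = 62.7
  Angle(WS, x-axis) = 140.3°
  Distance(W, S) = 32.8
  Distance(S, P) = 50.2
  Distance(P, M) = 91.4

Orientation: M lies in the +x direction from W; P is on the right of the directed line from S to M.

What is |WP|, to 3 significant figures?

37.8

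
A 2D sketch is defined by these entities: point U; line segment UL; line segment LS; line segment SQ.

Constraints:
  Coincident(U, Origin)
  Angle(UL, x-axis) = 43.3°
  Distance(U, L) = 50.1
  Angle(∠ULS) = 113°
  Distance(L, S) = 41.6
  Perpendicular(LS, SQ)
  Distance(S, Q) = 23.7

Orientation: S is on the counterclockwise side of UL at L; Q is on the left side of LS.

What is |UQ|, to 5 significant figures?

65.154

U is at the origin; UL runs at 43.3° with length 50.1, so L = 50.1·(cos 43.3°, sin 43.3°) = (36.461, 34.359). ∠ULS = 113.0°, so LS runs at 43.3° + (180° − 113.0°) = 110.30° from the x-axis; with |LS| = 41.6, S = L + 41.6·(cos 110.30°, sin 110.30°) = (22.029, 73.376). LS ⟂ SQ; with |SQ| = 23.7 on the left of LS, Q = S + 23.7·(-0.93789, -0.34694) = (-0.19908, 65.153). Then |UQ| = |Q − U| = 65.154.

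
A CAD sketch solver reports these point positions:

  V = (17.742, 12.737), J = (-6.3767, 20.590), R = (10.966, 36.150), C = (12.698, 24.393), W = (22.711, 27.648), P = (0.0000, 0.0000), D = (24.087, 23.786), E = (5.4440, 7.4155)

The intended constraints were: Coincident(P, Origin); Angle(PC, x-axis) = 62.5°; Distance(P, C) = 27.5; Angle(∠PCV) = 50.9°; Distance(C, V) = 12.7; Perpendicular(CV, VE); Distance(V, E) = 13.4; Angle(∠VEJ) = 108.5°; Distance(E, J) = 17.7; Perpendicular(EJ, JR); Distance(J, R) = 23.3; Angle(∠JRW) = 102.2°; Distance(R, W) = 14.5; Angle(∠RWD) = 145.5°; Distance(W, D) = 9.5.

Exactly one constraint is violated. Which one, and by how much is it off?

Distance(W, D) = 9.5 — off by 5.40.

P = (0.00, 0.00) ✓; PC at 62.50° ✓; |PC| = 27.50 ✓; ∠PCV = 50.90° ✓; |CV| = 12.70 ✓; ∠(CV, VE) = 90.00° ✓; |VE| = 13.40 ✓; ∠VEJ = 108.5° ✓; |EJ| = 17.70 ✓; ∠(EJ, JR) = 90.00° ✓; |JR| = 23.30 ✓; ∠JRW = 102.2° ✓; |RW| = 14.50 ✓; ∠RWD = 145.5° ✓; |WD| = 4.100 ✗.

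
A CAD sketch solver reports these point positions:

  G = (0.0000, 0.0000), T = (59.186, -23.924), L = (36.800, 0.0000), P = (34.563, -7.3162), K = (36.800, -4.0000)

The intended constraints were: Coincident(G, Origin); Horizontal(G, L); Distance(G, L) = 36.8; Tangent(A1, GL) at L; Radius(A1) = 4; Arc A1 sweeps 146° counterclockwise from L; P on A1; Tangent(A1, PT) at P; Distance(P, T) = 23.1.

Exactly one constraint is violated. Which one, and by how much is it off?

Distance(P, T) = 23.1 — off by 6.60.

G = (0.00, 0.00) ✓; G.y = 0.00, L.y = 0.00 ✓; |GL| = 36.80 ✓; ∠(KL, LG) = 90.00° ✓; |KL| = 4.000 ✓; bearing(K→P) − bearing(K→L) = 146.0° ✓; |KP| = 4.000 ✓; ∠(KP, PT) = 90.00° ✓; |PT| = 29.70 ✗.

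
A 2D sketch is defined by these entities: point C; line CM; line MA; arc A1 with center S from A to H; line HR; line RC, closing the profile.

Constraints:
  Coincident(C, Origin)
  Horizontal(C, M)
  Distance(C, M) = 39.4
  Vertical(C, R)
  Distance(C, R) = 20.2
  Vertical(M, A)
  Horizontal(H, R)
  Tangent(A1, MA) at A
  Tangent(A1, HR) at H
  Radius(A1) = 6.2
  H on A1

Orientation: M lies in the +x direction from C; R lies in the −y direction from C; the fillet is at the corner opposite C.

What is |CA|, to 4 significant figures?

41.81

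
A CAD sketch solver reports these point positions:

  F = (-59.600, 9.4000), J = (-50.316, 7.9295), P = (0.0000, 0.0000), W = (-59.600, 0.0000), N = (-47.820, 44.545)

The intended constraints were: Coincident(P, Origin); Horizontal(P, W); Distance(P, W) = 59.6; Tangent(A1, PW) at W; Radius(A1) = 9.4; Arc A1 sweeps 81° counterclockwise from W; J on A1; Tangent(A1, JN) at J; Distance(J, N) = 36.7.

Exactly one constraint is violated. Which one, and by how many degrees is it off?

Tangent(A1, JN) at J — off by 5.10°.

P = (0.00, 0.00) ✓; P.y = 0.00, W.y = 0.00 ✓; |PW| = 59.60 ✓; ∠(FW, WP) = 90.00° ✓; |FW| = 9.400 ✓; bearing(F→J) − bearing(F→W) = 81.00° ✓; |FJ| = 9.400 ✓; ∠(FJ, JN) = 84.90° ✗; |JN| = 36.70 ✓.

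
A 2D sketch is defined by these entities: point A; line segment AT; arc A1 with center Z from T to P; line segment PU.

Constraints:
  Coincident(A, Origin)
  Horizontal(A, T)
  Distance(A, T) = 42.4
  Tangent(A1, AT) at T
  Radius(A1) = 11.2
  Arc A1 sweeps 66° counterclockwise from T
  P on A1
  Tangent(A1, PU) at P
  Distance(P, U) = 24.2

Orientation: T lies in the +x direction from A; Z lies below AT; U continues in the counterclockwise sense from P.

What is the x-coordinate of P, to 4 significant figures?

32.17

A is at the origin; A and T share the same y with |AT| = 42.4 and T on the +x side, so T = (42.40, 0.000). A1 meets AT tangentially, so ZT is at right angles to AT, so Z = T + (0, -11.2) = (42.40, -11.20). On A1, T sits at bearing 90° from Z; a 66° counterclockwise sweep puts P at bearing 156°, so P = Z + 11.2·(cos 156°, sin 156°) = (32.17, -6.645). So P.x = 32.17.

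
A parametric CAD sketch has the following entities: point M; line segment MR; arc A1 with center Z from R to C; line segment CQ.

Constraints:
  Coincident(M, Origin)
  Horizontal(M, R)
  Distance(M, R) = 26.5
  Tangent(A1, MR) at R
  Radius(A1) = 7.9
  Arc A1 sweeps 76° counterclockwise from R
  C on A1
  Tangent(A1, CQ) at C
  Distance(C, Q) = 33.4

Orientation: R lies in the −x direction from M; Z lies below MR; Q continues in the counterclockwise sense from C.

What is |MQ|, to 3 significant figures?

57.1

M is at the origin; M and R share the same y with |MR| = 26.5 and R on the −x side, so R = (-26.5, 0.00). Tangency of A1 to MR means the radius ZR is perpendicular to MR, so Z = R + (0, -7.9) = (-26.5, -7.90). On A1, R sits at bearing 90° from Z; a 76° counterclockwise sweep puts C at bearing 166°, so C = Z + 7.9·(cos 166°, sin 166°) = (-34.2, -5.99). A1 meets CQ tangentially, so ZC is at right angles to CQ, so CQ runs along (−sin 166°, cos 166°); with |CQ| = 33.4, Q = (-42.2, -38.4). Then |MQ| = |Q − M| = 57.1.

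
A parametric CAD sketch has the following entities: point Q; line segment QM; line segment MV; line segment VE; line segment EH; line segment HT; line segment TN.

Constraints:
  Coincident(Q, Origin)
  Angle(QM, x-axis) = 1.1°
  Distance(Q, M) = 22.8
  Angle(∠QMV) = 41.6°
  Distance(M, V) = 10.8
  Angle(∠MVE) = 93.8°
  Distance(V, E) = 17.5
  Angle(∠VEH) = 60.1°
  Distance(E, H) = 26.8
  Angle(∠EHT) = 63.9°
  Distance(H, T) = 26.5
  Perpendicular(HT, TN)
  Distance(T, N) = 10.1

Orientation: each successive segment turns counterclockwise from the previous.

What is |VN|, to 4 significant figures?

4.953

Q is at the origin; QM runs at 1.1° with length 22.8, so M = (22.80, 0.4377). ∠QMV = 41.6° gives MV at 139.5° from the x-axis; with |MV| = 10.8, V = (14.58, 7.452). ∠MVE = 93.8° gives VE at -134.3° from the x-axis; with |VE| = 17.5, E = (2.361, -5.073). ∠VEH = 60.1° gives EH at -14.40° from the x-axis; with |EH| = 26.8, H = (28.32, -11.74). ∠EHT = 63.9° gives HT at 101.7° from the x-axis; with |HT| = 26.5, T = (22.95, 14.21). The perpendicularity gives TN at right angles to HT, so TN runs at -168.3°; with |TN| = 10.1, N = (13.06, 12.16). Then |VN| = |N − V| = 4.953.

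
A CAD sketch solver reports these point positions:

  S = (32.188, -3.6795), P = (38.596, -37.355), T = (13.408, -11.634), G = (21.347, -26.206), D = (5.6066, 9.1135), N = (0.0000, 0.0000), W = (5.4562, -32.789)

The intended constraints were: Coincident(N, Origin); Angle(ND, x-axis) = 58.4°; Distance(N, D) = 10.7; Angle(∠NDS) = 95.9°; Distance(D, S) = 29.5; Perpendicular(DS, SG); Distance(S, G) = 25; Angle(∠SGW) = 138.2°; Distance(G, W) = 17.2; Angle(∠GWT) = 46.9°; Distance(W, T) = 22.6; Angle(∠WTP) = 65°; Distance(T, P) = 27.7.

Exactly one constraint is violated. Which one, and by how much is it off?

Distance(T, P) = 27.7 — off by 8.30.

N = (0.00, 0.00) ✓; ND at 58.40° ✓; |ND| = 10.70 ✓; ∠NDS = 95.90° ✓; |DS| = 29.50 ✓; ∠(DS, SG) = 90.00° ✓; |SG| = 25.00 ✓; ∠SGW = 138.2° ✓; |GW| = 17.20 ✓; ∠GWT = 46.90° ✓; |WT| = 22.60 ✓; ∠WTP = 65.00° ✓; |TP| = 36.00 ✗.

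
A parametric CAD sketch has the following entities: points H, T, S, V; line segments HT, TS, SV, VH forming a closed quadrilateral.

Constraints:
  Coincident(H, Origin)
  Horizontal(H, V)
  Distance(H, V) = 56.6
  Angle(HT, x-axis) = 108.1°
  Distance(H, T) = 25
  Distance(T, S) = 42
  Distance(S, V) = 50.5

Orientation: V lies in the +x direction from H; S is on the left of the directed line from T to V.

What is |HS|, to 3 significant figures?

52.0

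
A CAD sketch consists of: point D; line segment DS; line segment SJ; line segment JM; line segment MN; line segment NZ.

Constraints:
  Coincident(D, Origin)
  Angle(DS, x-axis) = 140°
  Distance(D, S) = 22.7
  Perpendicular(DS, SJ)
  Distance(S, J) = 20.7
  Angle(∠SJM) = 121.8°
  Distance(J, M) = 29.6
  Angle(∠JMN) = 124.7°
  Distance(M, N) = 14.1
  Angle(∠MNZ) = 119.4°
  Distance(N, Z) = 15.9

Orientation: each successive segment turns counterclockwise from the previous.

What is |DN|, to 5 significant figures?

34.318

D is at the origin; DS runs at 140.0° with length 22.7, so S = (-17.389, 14.591). DS ⟂ SJ, so SJ runs at -130.00°; with |SJ| = 20.7, J = (-30.695, -1.2658). ∠SJM = 121.8° gives JM at -71.800° from the x-axis; with |JM| = 29.6, M = (-21.450, -29.385). ∠JMN = 124.7° gives MN at -16.500° from the x-axis; with |MN| = 14.1, N = (-7.9304, -33.390). Then |DN| = |N − D| = 34.318.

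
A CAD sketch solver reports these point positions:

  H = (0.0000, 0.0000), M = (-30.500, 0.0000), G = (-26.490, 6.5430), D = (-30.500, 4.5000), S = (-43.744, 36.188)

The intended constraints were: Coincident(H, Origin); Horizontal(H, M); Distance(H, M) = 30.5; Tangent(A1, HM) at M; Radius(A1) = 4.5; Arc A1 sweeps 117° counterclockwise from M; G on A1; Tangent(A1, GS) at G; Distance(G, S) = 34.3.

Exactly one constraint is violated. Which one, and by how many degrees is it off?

Tangent(A1, GS) at G — off by 3.20°.

H = (0.00, 0.00) ✓; H.y = 0.00, M.y = 0.00 ✓; |HM| = 30.50 ✓; ∠(DM, MH) = 90.00° ✓; |DM| = 4.500 ✓; bearing(D→G) − bearing(D→M) = 117.0° ✓; |DG| = 4.500 ✓; ∠(DG, GS) = 86.80° ✗; |GS| = 34.30 ✓.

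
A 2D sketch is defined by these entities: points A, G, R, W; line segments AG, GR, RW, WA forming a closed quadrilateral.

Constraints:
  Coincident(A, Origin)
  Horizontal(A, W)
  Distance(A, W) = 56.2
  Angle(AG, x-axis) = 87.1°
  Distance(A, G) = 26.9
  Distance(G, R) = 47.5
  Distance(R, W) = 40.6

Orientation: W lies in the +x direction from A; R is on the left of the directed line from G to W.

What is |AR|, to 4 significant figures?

61.54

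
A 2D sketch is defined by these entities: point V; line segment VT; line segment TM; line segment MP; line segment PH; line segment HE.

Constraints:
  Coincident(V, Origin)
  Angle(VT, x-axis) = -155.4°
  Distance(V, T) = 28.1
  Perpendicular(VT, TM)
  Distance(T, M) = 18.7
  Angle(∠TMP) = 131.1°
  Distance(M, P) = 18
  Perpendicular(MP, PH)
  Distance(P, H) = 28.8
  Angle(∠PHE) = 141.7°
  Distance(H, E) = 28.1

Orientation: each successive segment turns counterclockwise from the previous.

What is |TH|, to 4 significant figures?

33.67

V is at the origin; VT runs at -155.4° with length 28.1, so T = (-25.55, -11.70). VT ⟂ TM, so TM runs at -65.40°; with |TM| = 18.7, M = (-17.77, -28.70). ∠TMP = 131.1° gives MP at -16.50° from the x-axis; with |MP| = 18.0, P = (-0.5063, -33.81). The perpendicularity gives PH at right angles to MP, so PH runs at 73.50°; with |PH| = 28.8, H = (7.673, -6.198). Then |TH| = |H − T| = 33.67.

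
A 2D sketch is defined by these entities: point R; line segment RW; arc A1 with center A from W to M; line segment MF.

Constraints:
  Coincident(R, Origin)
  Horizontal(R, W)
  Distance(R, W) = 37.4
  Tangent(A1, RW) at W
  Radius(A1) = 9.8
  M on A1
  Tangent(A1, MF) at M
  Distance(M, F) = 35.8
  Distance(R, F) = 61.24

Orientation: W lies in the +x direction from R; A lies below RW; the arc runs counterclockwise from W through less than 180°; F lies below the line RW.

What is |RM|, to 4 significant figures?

30.92

Checks: |AM| = 9.800 ✓; ∠(AM, MF) = 90.00° ✓; |MF| = 35.80 ✓; |RF| = 61.24 ✓.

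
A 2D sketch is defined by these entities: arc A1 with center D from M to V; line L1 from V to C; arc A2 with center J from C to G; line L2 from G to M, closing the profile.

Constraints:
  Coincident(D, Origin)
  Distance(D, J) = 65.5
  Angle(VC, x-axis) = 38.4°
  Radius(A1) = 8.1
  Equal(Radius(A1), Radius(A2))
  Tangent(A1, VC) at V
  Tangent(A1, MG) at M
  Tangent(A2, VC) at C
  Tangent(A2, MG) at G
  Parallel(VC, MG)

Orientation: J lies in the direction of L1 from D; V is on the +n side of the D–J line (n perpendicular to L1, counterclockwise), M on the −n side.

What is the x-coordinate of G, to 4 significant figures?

56.36

The slot axis is L1's direction at 38.4°, so u = (cos 38.4°, sin 38.4°) = (0.7837, 0.6211) and n = (−sin 38.4°, cos 38.4°) = (-0.6211, 0.7837). D is at the origin and J lies 65.5 along u from D, so J = 65.5·u = (51.33, 40.69). Tangency of A1 to both parallel lines with radius 8.1 puts V and M at D ± 8.1·n: V = (-5.031, 6.348), M = (5.031, -6.348). Equal radii place C and G the same way about J: C = J + 8.1·n = (46.30, 47.03), G = J − 8.1·n = (56.36, 34.34). So G.x = 56.36.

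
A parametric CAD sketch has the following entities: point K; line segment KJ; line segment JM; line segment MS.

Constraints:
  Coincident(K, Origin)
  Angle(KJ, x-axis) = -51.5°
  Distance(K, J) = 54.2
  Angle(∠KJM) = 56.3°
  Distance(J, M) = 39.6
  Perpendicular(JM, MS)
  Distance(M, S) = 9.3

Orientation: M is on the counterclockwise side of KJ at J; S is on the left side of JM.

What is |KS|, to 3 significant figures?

37.0

K is at the origin; KJ runs at -51.5° with length 54.2, so J = 54.2·(cos -51.5°, sin -51.5°) = (33.7, -42.4). ∠KJM = 56.3°, so JM runs at -51.5° + (180° − 56.3°) = 72.2° from the x-axis; with |JM| = 39.6, M = J + 39.6·(cos 72.2°, sin 72.2°) = (45.8, -4.71). JM ⟂ MS; with |MS| = 9.3 on the left of JM, S = M + 9.3·(-0.952, 0.306) = (37.0, -1.87). Then |KS| = |S − K| = 37.0.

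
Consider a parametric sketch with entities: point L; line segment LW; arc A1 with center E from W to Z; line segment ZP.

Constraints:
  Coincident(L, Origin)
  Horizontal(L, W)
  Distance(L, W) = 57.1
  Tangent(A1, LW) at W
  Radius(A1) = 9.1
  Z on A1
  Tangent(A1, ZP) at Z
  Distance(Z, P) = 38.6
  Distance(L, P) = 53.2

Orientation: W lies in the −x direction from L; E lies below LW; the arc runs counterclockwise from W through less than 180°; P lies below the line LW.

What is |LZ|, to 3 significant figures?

65.0

Checks: |EZ| = 9.100 ✓; ∠(EZ, ZP) = 90.00° ✓; |ZP| = 38.60 ✓; |LP| = 53.20 ✓.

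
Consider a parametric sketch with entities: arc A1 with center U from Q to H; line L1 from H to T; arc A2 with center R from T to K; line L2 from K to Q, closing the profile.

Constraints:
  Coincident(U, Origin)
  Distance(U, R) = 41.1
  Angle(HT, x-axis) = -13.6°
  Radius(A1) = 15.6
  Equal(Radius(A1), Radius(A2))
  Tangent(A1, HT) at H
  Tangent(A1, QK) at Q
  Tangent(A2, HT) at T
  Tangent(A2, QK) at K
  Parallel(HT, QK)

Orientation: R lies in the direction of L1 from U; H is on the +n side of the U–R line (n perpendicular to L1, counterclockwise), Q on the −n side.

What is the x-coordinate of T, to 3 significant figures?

43.6

The slot axis is L1's direction at -13.6°, so u = (cos -13.6°, sin -13.6°) = (0.972, -0.235) and n = (−sin -13.6°, cos -13.6°) = (0.235, 0.972). U is at the origin and R lies 41.1 along u from U, so R = 41.1·u = (39.9, -9.66). Tangency of A1 to both parallel lines with radius 15.6 puts H and Q at U ± 15.6·n: H = (3.67, 15.2), Q = (-3.67, -15.2). Equal radii place T and K the same way about R: T = R + 15.6·n = (43.6, 5.50), K = R − 15.6·n = (36.3, -24.8). So T.x = 43.6.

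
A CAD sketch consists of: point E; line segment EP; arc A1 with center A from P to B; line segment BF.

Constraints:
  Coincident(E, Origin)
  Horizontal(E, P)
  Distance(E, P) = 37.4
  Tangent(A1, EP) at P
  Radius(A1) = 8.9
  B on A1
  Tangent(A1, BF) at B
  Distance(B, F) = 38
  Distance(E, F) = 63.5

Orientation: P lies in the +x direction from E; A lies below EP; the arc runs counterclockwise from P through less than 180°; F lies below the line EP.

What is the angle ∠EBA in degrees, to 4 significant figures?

137.8°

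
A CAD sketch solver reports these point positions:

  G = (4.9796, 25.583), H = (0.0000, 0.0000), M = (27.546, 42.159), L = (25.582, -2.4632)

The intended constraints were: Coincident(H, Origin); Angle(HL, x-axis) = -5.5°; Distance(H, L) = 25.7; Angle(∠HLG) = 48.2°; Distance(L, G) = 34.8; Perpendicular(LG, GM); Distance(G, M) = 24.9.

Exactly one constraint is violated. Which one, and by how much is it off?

Distance(G, M) = 24.9 — off by 3.10.

H = (0.00, 0.00) ✓; HL at -5.500° ✓; |HL| = 25.70 ✓; ∠HLG = 48.20° ✓; |LG| = 34.80 ✓; ∠(LG, GM) = 90.00° ✓; |GM| = 28.00 ✗.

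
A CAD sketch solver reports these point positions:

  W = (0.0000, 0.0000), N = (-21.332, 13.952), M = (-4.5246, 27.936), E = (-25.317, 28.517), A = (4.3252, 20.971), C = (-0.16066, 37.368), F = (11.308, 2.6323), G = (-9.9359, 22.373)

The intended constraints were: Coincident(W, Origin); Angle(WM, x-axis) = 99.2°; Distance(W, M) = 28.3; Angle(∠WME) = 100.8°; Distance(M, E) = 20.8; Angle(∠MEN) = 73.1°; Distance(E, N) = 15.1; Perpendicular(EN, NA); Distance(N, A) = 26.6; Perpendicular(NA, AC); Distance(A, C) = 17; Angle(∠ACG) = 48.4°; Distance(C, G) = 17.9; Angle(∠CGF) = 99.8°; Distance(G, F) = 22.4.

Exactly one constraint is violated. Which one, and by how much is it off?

Distance(G, F) = 22.4 — off by 6.60.

W = (0.00, 0.00) ✓; WM at 99.20° ✓; |WM| = 28.30 ✓; ∠WME = 100.8° ✓; |ME| = 20.80 ✓; ∠MEN = 73.10° ✓; |EN| = 15.10 ✓; ∠(EN, NA) = 90.00° ✓; |NA| = 26.60 ✓; ∠(NA, AC) = 90.00° ✓; |AC| = 17.00 ✓; ∠ACG = 48.40° ✓; |CG| = 17.90 ✓; ∠CGF = 99.80° ✓; |GF| = 29.00 ✗.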